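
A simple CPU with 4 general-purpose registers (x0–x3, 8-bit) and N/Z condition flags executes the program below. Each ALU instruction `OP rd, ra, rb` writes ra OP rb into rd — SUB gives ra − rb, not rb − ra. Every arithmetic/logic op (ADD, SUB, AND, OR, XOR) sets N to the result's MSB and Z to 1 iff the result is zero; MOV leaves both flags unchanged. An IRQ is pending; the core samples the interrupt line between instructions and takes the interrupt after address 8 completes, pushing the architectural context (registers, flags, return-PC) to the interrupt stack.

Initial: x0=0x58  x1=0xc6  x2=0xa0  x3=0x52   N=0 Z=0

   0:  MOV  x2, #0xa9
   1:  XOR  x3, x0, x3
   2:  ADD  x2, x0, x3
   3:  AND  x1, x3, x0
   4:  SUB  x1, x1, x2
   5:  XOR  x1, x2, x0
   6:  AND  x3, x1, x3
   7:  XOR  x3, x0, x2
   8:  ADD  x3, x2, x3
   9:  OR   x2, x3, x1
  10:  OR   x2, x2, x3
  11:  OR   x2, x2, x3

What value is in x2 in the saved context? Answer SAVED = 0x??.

SAVED = 0x62

after  0: x0=0x58 x1=0xc6 x2=0xa9 x3=0x52  N=0 Z=0
after  1: x0=0x58 x1=0xc6 x2=0xa9 x3=0x0a  N=0 Z=0
after  2: x0=0x58 x1=0xc6 x2=0x62 x3=0x0a  N=0 Z=0
after  3: x0=0x58 x1=0x08 x2=0x62 x3=0x0a  N=0 Z=0
after  4: x0=0x58 x1=0xa6 x2=0x62 x3=0x0a  N=1 Z=0
after  5: x0=0x58 x1=0x3a x2=0x62 x3=0x0a  N=0 Z=0
after  6: x0=0x58 x1=0x3a x2=0x62 x3=0x0a  N=0 Z=0
after  7: x0=0x58 x1=0x3a x2=0x62 x3=0x3a  N=0 Z=0
after  8: x0=0x58 x1=0x3a x2=0x62 x3=0x9c  N=1 Z=0
-- IRQ taken; context saved, return-PC = 9 --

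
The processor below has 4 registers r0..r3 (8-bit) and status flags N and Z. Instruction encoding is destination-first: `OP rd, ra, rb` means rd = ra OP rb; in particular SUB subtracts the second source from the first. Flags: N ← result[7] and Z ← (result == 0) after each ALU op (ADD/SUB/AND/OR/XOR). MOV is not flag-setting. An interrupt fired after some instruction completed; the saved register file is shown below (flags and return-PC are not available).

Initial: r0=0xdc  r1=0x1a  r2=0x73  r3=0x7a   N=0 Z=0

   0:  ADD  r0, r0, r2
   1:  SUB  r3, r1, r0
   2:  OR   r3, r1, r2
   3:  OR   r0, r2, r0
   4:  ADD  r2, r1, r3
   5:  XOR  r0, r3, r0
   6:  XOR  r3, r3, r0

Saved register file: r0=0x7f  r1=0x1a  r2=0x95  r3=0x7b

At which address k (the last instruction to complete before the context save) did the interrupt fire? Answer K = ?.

after  0: r0=0x4f r1=0x1a r2=0x73 r3=0x7a  N=0 Z=0
after  1: r0=0x4f r1=0x1a r2=0x73 r3=0xcb  N=1 Z=0
after  2: r0=0x4f r1=0x1a r2=0x73 r3=0x7b  N=0 Z=0
after  3: r0=0x7f r1=0x1a r2=0x73 r3=0x7b  N=0 Z=0
after  4: r0=0x7f r1=0x1a r2=0x95 r3=0x7b  N=1 Z=0
-- IRQ taken; context saved, return-PC = 5 --

K = 4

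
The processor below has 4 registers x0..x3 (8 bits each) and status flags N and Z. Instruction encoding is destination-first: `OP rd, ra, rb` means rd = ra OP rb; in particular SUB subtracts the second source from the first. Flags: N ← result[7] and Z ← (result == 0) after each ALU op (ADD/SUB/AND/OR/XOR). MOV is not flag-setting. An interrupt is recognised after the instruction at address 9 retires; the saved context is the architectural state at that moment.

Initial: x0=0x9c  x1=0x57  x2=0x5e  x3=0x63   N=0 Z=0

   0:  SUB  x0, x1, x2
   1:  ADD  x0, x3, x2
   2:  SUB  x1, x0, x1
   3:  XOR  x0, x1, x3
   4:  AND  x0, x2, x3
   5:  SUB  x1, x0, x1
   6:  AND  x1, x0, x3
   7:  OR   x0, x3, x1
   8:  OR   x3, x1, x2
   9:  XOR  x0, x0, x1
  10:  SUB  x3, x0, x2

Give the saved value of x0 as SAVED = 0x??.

after  0: x0=0xf9 x1=0x57 x2=0x5e x3=0x63  N=1 Z=0
after  1: x0=0xc1 x1=0x57 x2=0x5e x3=0x63  N=1 Z=0
after  2: x0=0xc1 x1=0x6a x2=0x5e x3=0x63  N=0 Z=0
after  3: x0=0x09 x1=0x6a x2=0x5e x3=0x63  N=0 Z=0
after  4: x0=0x42 x1=0x6a x2=0x5e x3=0x63  N=0 Z=0
after  5: x0=0x42 x1=0xd8 x2=0x5e x3=0x63  N=1 Z=0
after  6: x0=0x42 x1=0x42 x2=0x5e x3=0x63  N=0 Z=0
after  7: x0=0x63 x1=0x42 x2=0x5e x3=0x63  N=0 Z=0
after  8: x0=0x63 x1=0x42 x2=0x5e x3=0x5e  N=0 Z=0
after  9: x0=0x21 x1=0x42 x2=0x5e x3=0x5e  N=0 Z=0
-- IRQ taken; context saved, return-PC = 10 --

SAVED = 0x21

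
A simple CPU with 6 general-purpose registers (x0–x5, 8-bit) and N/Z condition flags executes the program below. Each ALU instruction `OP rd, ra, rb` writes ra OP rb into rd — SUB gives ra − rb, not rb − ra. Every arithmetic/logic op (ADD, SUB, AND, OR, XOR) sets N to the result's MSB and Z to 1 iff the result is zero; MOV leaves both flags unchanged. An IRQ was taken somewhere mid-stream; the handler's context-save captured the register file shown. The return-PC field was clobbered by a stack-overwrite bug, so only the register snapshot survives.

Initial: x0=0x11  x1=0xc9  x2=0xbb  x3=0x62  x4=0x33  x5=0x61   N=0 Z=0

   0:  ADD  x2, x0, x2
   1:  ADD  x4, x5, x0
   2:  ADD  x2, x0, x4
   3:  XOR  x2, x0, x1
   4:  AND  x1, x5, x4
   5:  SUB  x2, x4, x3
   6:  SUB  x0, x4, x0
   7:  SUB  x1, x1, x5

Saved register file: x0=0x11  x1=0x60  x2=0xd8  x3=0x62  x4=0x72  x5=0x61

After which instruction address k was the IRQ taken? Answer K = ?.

after  0: x0=0x11 x1=0xc9 x2=0xcc x3=0x62 x4=0x33 x5=0x61  N=1 Z=0
after  1: x0=0x11 x1=0xc9 x2=0xcc x3=0x62 x4=0x72 x5=0x61  N=0 Z=0
after  2: x0=0x11 x1=0xc9 x2=0x83 x3=0x62 x4=0x72 x5=0x61  N=1 Z=0
after  3: x0=0x11 x1=0xc9 x2=0xd8 x3=0x62 x4=0x72 x5=0x61  N=1 Z=0
after  4: x0=0x11 x1=0x60 x2=0xd8 x3=0x62 x4=0x72 x5=0x61  N=0 Z=0
-- IRQ taken; context saved, return-PC = 5 --

K = 4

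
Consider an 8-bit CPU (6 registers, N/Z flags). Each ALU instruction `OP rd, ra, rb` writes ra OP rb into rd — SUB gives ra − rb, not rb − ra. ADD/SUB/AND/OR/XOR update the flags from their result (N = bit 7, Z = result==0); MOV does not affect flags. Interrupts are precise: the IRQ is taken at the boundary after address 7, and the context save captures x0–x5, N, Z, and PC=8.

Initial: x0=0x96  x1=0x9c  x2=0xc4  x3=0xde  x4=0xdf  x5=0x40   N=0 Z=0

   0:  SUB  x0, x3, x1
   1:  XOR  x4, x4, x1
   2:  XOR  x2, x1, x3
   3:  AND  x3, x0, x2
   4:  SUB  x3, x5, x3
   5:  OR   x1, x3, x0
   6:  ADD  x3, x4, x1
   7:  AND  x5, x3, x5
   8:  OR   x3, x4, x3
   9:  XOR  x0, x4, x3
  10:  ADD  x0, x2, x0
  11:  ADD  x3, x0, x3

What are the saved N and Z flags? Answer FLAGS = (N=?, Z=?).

FLAGS = (N=0, Z=0)

after  0: x0=0x42 x1=0x9c x2=0xc4 x3=0xde x4=0xdf x5=0x40  N=0 Z=0
after  1: x0=0x42 x1=0x9c x2=0xc4 x3=0xde x4=0x43 x5=0x40  N=0 Z=0
after  2: x0=0x42 x1=0x9c x2=0x42 x3=0xde x4=0x43 x5=0x40  N=0 Z=0
after  3: x0=0x42 x1=0x9c x2=0x42 x3=0x42 x4=0x43 x5=0x40  N=0 Z=0
after  4: x0=0x42 x1=0x9c x2=0x42 x3=0xfe x4=0x43 x5=0x40  N=1 Z=0
after  5: x0=0x42 x1=0xfe x2=0x42 x3=0xfe x4=0x43 x5=0x40  N=1 Z=0
after  6: x0=0x42 x1=0xfe x2=0x42 x3=0x41 x4=0x43 x5=0x40  N=0 Z=0
after  7: x0=0x42 x1=0xfe x2=0x42 x3=0x41 x4=0x43 x5=0x40  N=0 Z=0
-- IRQ taken; context saved, return-PC = 8 --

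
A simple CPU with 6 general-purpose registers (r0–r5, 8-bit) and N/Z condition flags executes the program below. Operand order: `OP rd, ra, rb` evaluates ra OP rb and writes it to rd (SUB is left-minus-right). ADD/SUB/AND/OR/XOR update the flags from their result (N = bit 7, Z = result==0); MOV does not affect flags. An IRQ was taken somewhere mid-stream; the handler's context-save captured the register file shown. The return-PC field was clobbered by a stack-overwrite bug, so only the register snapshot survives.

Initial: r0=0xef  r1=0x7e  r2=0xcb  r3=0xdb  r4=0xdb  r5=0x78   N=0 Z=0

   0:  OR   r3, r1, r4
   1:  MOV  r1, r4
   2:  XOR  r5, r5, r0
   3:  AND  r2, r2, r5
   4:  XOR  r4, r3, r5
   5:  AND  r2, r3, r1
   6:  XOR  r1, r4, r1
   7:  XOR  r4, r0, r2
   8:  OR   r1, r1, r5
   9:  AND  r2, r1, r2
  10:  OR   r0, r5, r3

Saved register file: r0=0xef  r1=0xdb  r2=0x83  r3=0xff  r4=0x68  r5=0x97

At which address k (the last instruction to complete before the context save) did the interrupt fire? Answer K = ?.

K = 4

after  0: r0=0xef r1=0x7e r2=0xcb r3=0xff r4=0xdb r5=0x78  N=1 Z=0
after  1: r0=0xef r1=0xdb r2=0xcb r3=0xff r4=0xdb r5=0x78  N=1 Z=0
after  2: r0=0xef r1=0xdb r2=0xcb r3=0xff r4=0xdb r5=0x97  N=1 Z=0
after  3: r0=0xef r1=0xdb r2=0x83 r3=0xff r4=0xdb r5=0x97  N=1 Z=0
after  4: r0=0xef r1=0xdb r2=0x83 r3=0xff r4=0x68 r5=0x97  N=0 Z=0
-- IRQ taken; context saved, return-PC = 5 --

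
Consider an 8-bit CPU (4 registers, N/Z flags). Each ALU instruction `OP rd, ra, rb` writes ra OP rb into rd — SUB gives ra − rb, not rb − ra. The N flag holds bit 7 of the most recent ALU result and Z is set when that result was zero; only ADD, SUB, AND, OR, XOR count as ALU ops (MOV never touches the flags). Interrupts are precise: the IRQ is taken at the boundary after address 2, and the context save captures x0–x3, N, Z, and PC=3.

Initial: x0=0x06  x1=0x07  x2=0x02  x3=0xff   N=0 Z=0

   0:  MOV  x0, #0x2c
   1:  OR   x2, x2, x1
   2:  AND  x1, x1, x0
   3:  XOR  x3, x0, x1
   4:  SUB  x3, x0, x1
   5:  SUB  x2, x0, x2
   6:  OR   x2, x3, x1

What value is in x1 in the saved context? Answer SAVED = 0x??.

SAVED = 0x04

after  0: x0=0x2c x1=0x07 x2=0x02 x3=0xff  N=0 Z=0
after  1: x0=0x2c x1=0x07 x2=0x07 x3=0xff  N=0 Z=0
after  2: x0=0x2c x1=0x04 x2=0x07 x3=0xff  N=0 Z=0
-- IRQ taken; context saved, return-PC = 3 --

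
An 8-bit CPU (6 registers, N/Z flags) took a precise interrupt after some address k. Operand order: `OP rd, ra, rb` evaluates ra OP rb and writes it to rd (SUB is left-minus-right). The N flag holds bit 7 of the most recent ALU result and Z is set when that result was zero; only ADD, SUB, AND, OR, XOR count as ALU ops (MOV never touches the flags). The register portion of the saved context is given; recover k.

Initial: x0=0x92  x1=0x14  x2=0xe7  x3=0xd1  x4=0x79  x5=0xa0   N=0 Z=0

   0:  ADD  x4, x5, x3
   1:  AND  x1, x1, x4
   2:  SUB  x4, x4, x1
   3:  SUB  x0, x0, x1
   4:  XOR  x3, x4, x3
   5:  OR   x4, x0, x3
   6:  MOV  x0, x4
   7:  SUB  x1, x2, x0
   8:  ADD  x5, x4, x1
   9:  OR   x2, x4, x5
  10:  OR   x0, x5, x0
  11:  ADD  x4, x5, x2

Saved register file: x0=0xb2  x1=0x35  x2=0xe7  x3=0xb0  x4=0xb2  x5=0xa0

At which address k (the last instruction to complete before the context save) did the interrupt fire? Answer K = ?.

after  0: x0=0x92 x1=0x14 x2=0xe7 x3=0xd1 x4=0x71 x5=0xa0  N=0 Z=0
after  1: x0=0x92 x1=0x10 x2=0xe7 x3=0xd1 x4=0x71 x5=0xa0  N=0 Z=0
after  2: x0=0x92 x1=0x10 x2=0xe7 x3=0xd1 x4=0x61 x5=0xa0  N=0 Z=0
after  3: x0=0x82 x1=0x10 x2=0xe7 x3=0xd1 x4=0x61 x5=0xa0  N=1 Z=0
after  4: x0=0x82 x1=0x10 x2=0xe7 x3=0xb0 x4=0x61 x5=0xa0  N=1 Z=0
after  5: x0=0x82 x1=0x10 x2=0xe7 x3=0xb0 x4=0xb2 x5=0xa0  N=1 Z=0
after  6: x0=0xb2 x1=0x10 x2=0xe7 x3=0xb0 x4=0xb2 x5=0xa0  N=1 Z=0
after  7: x0=0xb2 x1=0x35 x2=0xe7 x3=0xb0 x4=0xb2 x5=0xa0  N=0 Z=0
-- IRQ taken; context saved, return-PC = 8 --

K = 7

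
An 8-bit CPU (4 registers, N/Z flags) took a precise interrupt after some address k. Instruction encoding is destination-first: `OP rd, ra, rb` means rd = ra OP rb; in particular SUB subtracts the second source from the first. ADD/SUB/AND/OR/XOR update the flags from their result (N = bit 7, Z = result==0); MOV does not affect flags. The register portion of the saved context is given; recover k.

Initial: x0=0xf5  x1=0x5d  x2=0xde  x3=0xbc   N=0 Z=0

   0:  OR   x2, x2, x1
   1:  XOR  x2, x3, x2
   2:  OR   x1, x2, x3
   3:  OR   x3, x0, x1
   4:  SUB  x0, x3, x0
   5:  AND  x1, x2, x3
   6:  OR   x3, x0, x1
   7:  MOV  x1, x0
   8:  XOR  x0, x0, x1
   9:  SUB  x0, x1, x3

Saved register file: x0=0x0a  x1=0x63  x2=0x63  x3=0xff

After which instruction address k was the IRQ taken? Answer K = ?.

after  0: x0=0xf5 x1=0x5d x2=0xdf x3=0xbc  N=1 Z=0
after  1: x0=0xf5 x1=0x5d x2=0x63 x3=0xbc  N=0 Z=0
after  2: x0=0xf5 x1=0xff x2=0x63 x3=0xbc  N=1 Z=0
after  3: x0=0xf5 x1=0xff x2=0x63 x3=0xff  N=1 Z=0
after  4: x0=0x0a x1=0xff x2=0x63 x3=0xff  N=0 Z=0
after  5: x0=0x0a x1=0x63 x2=0x63 x3=0xff  N=0 Z=0
-- IRQ taken; context saved, return-PC = 6 --

K = 5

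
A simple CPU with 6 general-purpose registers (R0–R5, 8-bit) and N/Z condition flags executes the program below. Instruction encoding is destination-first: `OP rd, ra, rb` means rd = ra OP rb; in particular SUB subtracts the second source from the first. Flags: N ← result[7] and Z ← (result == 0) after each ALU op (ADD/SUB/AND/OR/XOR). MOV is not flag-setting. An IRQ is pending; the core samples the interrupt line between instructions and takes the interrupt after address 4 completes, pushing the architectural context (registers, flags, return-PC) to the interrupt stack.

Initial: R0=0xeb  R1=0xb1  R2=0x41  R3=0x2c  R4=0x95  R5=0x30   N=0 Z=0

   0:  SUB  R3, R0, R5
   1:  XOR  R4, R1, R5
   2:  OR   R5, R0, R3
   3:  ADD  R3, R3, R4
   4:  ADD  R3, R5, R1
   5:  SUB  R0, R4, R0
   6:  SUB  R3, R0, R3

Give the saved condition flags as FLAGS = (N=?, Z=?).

after  0: R0=0xeb R1=0xb1 R2=0x41 R3=0xbb R4=0x95 R5=0x30  N=1 Z=0
after  1: R0=0xeb R1=0xb1 R2=0x41 R3=0xbb R4=0x81 R5=0x30  N=1 Z=0
after  2: R0=0xeb R1=0xb1 R2=0x41 R3=0xbb R4=0x81 R5=0xfb  N=1 Z=0
after  3: R0=0xeb R1=0xb1 R2=0x41 R3=0x3c R4=0x81 R5=0xfb  N=0 Z=0
after  4: R0=0xeb R1=0xb1 R2=0x41 R3=0xac R4=0x81 R5=0xfb  N=1 Z=0
-- IRQ taken; context saved, return-PC = 5 --

FLAGS = (N=1, Z=0)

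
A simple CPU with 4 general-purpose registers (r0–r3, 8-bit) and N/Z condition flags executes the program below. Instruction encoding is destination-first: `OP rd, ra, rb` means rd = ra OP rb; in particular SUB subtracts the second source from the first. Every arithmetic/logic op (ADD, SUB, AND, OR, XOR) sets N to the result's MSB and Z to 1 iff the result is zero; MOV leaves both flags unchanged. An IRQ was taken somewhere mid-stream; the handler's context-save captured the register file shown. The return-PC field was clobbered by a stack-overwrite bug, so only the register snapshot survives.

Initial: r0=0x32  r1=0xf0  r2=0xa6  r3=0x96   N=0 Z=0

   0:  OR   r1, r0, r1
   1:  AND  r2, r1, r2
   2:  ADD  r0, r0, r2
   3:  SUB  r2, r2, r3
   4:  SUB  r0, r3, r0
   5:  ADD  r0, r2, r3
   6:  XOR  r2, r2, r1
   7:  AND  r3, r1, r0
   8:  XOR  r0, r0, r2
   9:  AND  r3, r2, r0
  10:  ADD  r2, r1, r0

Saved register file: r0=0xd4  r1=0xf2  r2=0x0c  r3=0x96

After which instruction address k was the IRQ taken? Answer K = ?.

after  0: r0=0x32 r1=0xf2 r2=0xa6 r3=0x96  N=1 Z=0
after  1: r0=0x32 r1=0xf2 r2=0xa2 r3=0x96  N=1 Z=0
after  2: r0=0xd4 r1=0xf2 r2=0xa2 r3=0x96  N=1 Z=0
after  3: r0=0xd4 r1=0xf2 r2=0x0c r3=0x96  N=0 Z=0
-- IRQ taken; context saved, return-PC = 4 --

K = 3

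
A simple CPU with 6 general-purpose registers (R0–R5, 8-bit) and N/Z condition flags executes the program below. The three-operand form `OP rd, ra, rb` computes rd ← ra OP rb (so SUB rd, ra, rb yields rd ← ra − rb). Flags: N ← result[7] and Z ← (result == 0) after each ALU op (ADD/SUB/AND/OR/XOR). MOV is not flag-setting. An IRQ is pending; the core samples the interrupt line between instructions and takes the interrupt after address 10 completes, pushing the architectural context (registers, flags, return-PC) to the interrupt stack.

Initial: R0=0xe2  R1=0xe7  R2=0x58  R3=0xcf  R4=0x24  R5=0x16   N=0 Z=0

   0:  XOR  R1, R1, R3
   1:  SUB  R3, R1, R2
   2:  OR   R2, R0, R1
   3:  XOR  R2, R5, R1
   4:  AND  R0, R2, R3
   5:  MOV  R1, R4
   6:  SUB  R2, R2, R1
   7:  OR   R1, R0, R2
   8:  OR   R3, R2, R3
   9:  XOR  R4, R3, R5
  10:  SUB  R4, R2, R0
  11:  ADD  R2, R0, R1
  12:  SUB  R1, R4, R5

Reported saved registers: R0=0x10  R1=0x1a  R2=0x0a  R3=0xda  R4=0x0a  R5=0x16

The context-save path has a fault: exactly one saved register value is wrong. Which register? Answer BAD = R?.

BAD = R2

after  0: R0=0xe2 R1=0x28 R2=0x58 R3=0xcf R4=0x24 R5=0x16  N=0 Z=0
after  1: R0=0xe2 R1=0x28 R2=0x58 R3=0xd0 R4=0x24 R5=0x16  N=1 Z=0
after  2: R0=0xe2 R1=0x28 R2=0xea R3=0xd0 R4=0x24 R5=0x16  N=1 Z=0
after  3: R0=0xe2 R1=0x28 R2=0x3e R3=0xd0 R4=0x24 R5=0x16  N=0 Z=0
after  4: R0=0x10 R1=0x28 R2=0x3e R3=0xd0 R4=0x24 R5=0x16  N=0 Z=0
after  5: R0=0x10 R1=0x24 R2=0x3e R3=0xd0 R4=0x24 R5=0x16  N=0 Z=0
after  6: R0=0x10 R1=0x24 R2=0x1a R3=0xd0 R4=0x24 R5=0x16  N=0 Z=0
after  7: R0=0x10 R1=0x1a R2=0x1a R3=0xd0 R4=0x24 R5=0x16  N=0 Z=0
after  8: R0=0x10 R1=0x1a R2=0x1a R3=0xda R4=0x24 R5=0x16  N=1 Z=0
after  9: R0=0x10 R1=0x1a R2=0x1a R3=0xda R4=0xcc R5=0x16  N=1 Z=0
after 10: R0=0x10 R1=0x1a R2=0x1a R3=0xda R4=0x0a R5=0x16  N=0 Z=0
-- IRQ taken; context saved, return-PC = 11 --
mismatch: R2: reported 0x0a vs actual 0x1a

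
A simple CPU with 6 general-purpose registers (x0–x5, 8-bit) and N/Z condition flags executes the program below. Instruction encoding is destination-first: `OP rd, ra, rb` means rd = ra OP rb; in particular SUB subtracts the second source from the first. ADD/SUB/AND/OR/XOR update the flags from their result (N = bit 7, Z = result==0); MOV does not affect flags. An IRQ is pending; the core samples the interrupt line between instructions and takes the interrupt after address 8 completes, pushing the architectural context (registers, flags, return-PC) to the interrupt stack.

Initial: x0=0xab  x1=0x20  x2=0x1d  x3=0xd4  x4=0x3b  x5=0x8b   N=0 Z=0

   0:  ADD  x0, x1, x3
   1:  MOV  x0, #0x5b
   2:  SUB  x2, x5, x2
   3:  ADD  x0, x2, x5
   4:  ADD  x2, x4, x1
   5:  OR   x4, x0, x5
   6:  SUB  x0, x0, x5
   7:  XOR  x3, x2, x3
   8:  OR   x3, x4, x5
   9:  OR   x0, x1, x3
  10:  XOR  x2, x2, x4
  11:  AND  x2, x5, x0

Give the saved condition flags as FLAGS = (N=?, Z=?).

after  0: x0=0xf4 x1=0x20 x2=0x1d x3=0xd4 x4=0x3b x5=0x8b  N=1 Z=0
after  1: x0=0x5b x1=0x20 x2=0x1d x3=0xd4 x4=0x3b x5=0x8b  N=1 Z=0
after  2: x0=0x5b x1=0x20 x2=0x6e x3=0xd4 x4=0x3b x5=0x8b  N=0 Z=0
after  3: x0=0xf9 x1=0x20 x2=0x6e x3=0xd4 x4=0x3b x5=0x8b  N=1 Z=0
after  4: x0=0xf9 x1=0x20 x2=0x5b x3=0xd4 x4=0x3b x5=0x8b  N=0 Z=0
after  5: x0=0xf9 x1=0x20 x2=0x5b x3=0xd4 x4=0xfb x5=0x8b  N=1 Z=0
after  6: x0=0x6e x1=0x20 x2=0x5b x3=0xd4 x4=0xfb x5=0x8b  N=0 Z=0
after  7: x0=0x6e x1=0x20 x2=0x5b x3=0x8f x4=0xfb x5=0x8b  N=1 Z=0
after  8: x0=0x6e x1=0x20 x2=0x5b x3=0xfb x4=0xfb x5=0x8b  N=1 Z=0
-- IRQ taken; context saved, return-PC = 9 --

FLAGS = (N=1, Z=0)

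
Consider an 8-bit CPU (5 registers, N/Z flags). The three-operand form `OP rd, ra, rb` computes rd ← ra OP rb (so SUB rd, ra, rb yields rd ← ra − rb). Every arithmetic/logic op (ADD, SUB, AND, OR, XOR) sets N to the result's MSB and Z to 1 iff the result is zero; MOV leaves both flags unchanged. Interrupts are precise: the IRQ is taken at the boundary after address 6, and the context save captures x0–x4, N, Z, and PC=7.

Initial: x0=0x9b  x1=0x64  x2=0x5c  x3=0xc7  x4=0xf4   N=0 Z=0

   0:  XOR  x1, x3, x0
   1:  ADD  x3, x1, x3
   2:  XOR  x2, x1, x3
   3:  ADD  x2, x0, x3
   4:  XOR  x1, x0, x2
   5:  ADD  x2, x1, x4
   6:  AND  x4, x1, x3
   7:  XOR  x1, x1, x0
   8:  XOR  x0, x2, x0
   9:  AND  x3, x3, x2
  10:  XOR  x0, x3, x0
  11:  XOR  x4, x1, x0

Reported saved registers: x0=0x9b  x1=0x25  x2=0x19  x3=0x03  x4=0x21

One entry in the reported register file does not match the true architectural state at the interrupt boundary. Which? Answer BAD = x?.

after  0: x0=0x9b x1=0x5c x2=0x5c x3=0xc7 x4=0xf4  N=0 Z=0
after  1: x0=0x9b x1=0x5c x2=0x5c x3=0x23 x4=0xf4  N=0 Z=0
after  2: x0=0x9b x1=0x5c x2=0x7f x3=0x23 x4=0xf4  N=0 Z=0
after  3: x0=0x9b x1=0x5c x2=0xbe x3=0x23 x4=0xf4  N=1 Z=0
after  4: x0=0x9b x1=0x25 x2=0xbe x3=0x23 x4=0xf4  N=0 Z=0
after  5: x0=0x9b x1=0x25 x2=0x19 x3=0x23 x4=0xf4  N=0 Z=0
after  6: x0=0x9b x1=0x25 x2=0x19 x3=0x23 x4=0x21  N=0 Z=0
-- IRQ taken; context saved, return-PC = 7 --
mismatch: x3: reported 0x03 vs actual 0x23

BAD = x3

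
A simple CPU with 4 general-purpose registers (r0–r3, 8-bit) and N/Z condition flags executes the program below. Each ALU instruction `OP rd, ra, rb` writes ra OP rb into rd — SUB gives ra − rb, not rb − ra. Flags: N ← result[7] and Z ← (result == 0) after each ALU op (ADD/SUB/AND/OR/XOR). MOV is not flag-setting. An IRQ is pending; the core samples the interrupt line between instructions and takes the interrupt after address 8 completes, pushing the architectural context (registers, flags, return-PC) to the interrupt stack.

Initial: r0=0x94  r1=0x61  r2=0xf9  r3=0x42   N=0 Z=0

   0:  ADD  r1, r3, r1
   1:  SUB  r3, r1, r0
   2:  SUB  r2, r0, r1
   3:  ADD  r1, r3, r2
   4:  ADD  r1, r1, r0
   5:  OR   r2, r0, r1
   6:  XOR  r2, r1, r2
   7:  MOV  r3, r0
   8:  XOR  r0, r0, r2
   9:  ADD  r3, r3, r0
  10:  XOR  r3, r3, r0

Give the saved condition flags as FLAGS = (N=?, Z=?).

after  0: r0=0x94 r1=0xa3 r2=0xf9 r3=0x42  N=1 Z=0
after  1: r0=0x94 r1=0xa3 r2=0xf9 r3=0x0f  N=0 Z=0
after  2: r0=0x94 r1=0xa3 r2=0xf1 r3=0x0f  N=1 Z=0
after  3: r0=0x94 r1=0x00 r2=0xf1 r3=0x0f  N=0 Z=1
after  4: r0=0x94 r1=0x94 r2=0xf1 r3=0x0f  N=1 Z=0
after  5: r0=0x94 r1=0x94 r2=0x94 r3=0x0f  N=1 Z=0
after  6: r0=0x94 r1=0x94 r2=0x00 r3=0x0f  N=0 Z=1
after  7: r0=0x94 r1=0x94 r2=0x00 r3=0x94  N=0 Z=1
after  8: r0=0x94 r1=0x94 r2=0x00 r3=0x94  N=1 Z=0
-- IRQ taken; context saved, return-PC = 9 --

FLAGS = (N=1, Z=0)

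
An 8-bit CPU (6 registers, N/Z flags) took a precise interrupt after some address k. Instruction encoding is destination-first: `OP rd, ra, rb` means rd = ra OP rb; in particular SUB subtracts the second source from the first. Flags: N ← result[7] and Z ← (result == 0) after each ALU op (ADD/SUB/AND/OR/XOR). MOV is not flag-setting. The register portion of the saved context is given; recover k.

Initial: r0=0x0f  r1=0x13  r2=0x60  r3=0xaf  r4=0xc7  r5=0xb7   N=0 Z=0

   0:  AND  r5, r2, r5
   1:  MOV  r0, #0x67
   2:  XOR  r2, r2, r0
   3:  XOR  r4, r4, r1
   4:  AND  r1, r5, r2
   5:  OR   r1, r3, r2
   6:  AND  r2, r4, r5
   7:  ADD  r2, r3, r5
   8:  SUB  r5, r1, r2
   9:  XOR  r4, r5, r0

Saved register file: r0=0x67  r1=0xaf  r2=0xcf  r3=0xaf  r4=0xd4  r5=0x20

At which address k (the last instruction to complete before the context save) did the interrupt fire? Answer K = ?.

after  0: r0=0x0f r1=0x13 r2=0x60 r3=0xaf r4=0xc7 r5=0x20  N=0 Z=0
after  1: r0=0x67 r1=0x13 r2=0x60 r3=0xaf r4=0xc7 r5=0x20  N=0 Z=0
after  2: r0=0x67 r1=0x13 r2=0x07 r3=0xaf r4=0xc7 r5=0x20  N=0 Z=0
after  3: r0=0x67 r1=0x13 r2=0x07 r3=0xaf r4=0xd4 r5=0x20  N=1 Z=0
after  4: r0=0x67 r1=0x00 r2=0x07 r3=0xaf r4=0xd4 r5=0x20  N=0 Z=1
after  5: r0=0x67 r1=0xaf r2=0x07 r3=0xaf r4=0xd4 r5=0x20  N=1 Z=0
after  6: r0=0x67 r1=0xaf r2=0x00 r3=0xaf r4=0xd4 r5=0x20  N=0 Z=1
after  7: r0=0x67 r1=0xaf r2=0xcf r3=0xaf r4=0xd4 r5=0x20  N=1 Z=0
-- IRQ taken; context saved, return-PC = 8 --

K = 7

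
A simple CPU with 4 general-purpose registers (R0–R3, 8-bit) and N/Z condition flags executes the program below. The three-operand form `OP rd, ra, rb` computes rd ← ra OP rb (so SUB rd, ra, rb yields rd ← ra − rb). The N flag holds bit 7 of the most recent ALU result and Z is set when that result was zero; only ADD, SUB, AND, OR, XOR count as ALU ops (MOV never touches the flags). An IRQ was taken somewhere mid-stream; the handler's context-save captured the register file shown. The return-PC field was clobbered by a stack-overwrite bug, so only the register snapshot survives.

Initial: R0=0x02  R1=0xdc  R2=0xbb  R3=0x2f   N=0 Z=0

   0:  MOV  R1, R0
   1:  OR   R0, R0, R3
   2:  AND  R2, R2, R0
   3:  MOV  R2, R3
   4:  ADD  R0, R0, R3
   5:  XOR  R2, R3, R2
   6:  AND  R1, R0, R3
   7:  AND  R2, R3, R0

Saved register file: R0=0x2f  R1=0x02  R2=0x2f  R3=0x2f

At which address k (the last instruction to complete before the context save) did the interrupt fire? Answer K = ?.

after  0: R0=0x02 R1=0x02 R2=0xbb R3=0x2f  N=0 Z=0
after  1: R0=0x2f R1=0x02 R2=0xbb R3=0x2f  N=0 Z=0
after  2: R0=0x2f R1=0x02 R2=0x2b R3=0x2f  N=0 Z=0
after  3: R0=0x2f R1=0x02 R2=0x2f R3=0x2f  N=0 Z=0
-- IRQ taken; context saved, return-PC = 4 --

K = 3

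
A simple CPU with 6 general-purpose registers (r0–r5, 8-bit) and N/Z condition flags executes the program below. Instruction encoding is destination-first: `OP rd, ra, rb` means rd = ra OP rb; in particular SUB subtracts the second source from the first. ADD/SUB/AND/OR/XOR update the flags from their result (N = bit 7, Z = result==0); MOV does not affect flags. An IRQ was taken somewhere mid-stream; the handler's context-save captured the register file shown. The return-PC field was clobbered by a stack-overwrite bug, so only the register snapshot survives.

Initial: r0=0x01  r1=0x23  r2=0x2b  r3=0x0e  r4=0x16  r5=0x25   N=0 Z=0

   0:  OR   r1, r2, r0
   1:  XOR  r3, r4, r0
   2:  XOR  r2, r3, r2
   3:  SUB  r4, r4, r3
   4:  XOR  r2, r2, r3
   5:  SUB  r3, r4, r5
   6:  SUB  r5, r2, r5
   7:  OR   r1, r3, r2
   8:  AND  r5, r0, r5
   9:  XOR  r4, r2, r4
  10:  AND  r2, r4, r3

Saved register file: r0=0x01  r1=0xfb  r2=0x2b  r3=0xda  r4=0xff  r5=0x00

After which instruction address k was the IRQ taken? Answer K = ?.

after  0: r0=0x01 r1=0x2b r2=0x2b r3=0x0e r4=0x16 r5=0x25  N=0 Z=0
after  1: r0=0x01 r1=0x2b r2=0x2b r3=0x17 r4=0x16 r5=0x25  N=0 Z=0
after  2: r0=0x01 r1=0x2b r2=0x3c r3=0x17 r4=0x16 r5=0x25  N=0 Z=0
after  3: r0=0x01 r1=0x2b r2=0x3c r3=0x17 r4=0xff r5=0x25  N=1 Z=0
after  4: r0=0x01 r1=0x2b r2=0x2b r3=0x17 r4=0xff r5=0x25  N=0 Z=0
after  5: r0=0x01 r1=0x2b r2=0x2b r3=0xda r4=0xff r5=0x25  N=1 Z=0
after  6: r0=0x01 r1=0x2b r2=0x2b r3=0xda r4=0xff r5=0x06  N=0 Z=0
after  7: r0=0x01 r1=0xfb r2=0x2b r3=0xda r4=0xff r5=0x06  N=1 Z=0
after  8: r0=0x01 r1=0xfb r2=0x2b r3=0xda r4=0xff r5=0x00  N=0 Z=1
-- IRQ taken; context saved, return-PC = 9 --

K = 8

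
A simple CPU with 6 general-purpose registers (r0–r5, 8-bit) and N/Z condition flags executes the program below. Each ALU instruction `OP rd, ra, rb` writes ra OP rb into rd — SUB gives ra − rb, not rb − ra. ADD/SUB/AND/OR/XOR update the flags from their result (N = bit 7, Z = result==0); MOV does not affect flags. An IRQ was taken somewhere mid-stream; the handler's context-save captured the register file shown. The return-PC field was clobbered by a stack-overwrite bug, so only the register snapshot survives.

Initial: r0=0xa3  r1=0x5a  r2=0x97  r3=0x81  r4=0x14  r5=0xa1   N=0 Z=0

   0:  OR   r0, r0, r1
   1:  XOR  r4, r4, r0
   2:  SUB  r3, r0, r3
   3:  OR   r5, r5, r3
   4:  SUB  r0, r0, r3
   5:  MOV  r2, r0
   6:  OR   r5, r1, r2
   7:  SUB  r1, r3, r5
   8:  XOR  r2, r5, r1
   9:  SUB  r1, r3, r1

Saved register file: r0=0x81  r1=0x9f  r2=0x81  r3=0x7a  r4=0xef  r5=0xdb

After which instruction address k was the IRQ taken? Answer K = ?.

K = 7

after  0: r0=0xfb r1=0x5a r2=0x97 r3=0x81 r4=0x14 r5=0xa1  N=1 Z=0
after  1: r0=0xfb r1=0x5a r2=0x97 r3=0x81 r4=0xef r5=0xa1  N=1 Z=0
after  2: r0=0xfb r1=0x5a r2=0x97 r3=0x7a r4=0xef r5=0xa1  N=0 Z=0
after  3: r0=0xfb r1=0x5a r2=0x97 r3=0x7a r4=0xef r5=0xfb  N=1 Z=0
after  4: r0=0x81 r1=0x5a r2=0x97 r3=0x7a r4=0xef r5=0xfb  N=1 Z=0
after  5: r0=0x81 r1=0x5a r2=0x81 r3=0x7a r4=0xef r5=0xfb  N=1 Z=0
after  6: r0=0x81 r1=0x5a r2=0x81 r3=0x7a r4=0xef r5=0xdb  N=1 Z=0
after  7: r0=0x81 r1=0x9f r2=0x81 r3=0x7a r4=0xef r5=0xdb  N=1 Z=0
-- IRQ taken; context saved, return-PC = 8 --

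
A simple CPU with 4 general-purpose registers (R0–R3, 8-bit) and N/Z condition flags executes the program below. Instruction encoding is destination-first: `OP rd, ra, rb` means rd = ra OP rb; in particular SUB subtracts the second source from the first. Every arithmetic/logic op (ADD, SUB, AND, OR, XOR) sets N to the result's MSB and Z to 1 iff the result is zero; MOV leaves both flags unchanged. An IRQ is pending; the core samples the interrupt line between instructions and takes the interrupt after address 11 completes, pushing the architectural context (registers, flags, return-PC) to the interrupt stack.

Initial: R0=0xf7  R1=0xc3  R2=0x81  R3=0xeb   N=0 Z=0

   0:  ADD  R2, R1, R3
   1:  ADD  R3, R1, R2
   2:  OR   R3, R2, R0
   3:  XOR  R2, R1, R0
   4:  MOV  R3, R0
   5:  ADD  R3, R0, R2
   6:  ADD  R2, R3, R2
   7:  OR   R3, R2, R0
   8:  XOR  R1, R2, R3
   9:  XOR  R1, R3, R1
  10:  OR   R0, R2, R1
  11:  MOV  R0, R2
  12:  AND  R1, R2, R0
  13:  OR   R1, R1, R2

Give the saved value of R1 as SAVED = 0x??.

after  0: R0=0xf7 R1=0xc3 R2=0xae R3=0xeb  N=1 Z=0
after  1: R0=0xf7 R1=0xc3 R2=0xae R3=0x71  N=0 Z=0
after  2: R0=0xf7 R1=0xc3 R2=0xae R3=0xff  N=1 Z=0
after  3: R0=0xf7 R1=0xc3 R2=0x34 R3=0xff  N=0 Z=0
after  4: R0=0xf7 R1=0xc3 R2=0x34 R3=0xf7  N=0 Z=0
after  5: R0=0xf7 R1=0xc3 R2=0x34 R3=0x2b  N=0 Z=0
after  6: R0=0xf7 R1=0xc3 R2=0x5f R3=0x2b  N=0 Z=0
after  7: R0=0xf7 R1=0xc3 R2=0x5f R3=0xff  N=1 Z=0
after  8: R0=0xf7 R1=0xa0 R2=0x5f R3=0xff  N=1 Z=0
after  9: R0=0xf7 R1=0x5f R2=0x5f R3=0xff  N=0 Z=0
after 10: R0=0x5f R1=0x5f R2=0x5f R3=0xff  N=0 Z=0
after 11: R0=0x5f R1=0x5f R2=0x5f R3=0xff  N=0 Z=0
-- IRQ taken; context saved, return-PC = 12 --

SAVED = 0x5f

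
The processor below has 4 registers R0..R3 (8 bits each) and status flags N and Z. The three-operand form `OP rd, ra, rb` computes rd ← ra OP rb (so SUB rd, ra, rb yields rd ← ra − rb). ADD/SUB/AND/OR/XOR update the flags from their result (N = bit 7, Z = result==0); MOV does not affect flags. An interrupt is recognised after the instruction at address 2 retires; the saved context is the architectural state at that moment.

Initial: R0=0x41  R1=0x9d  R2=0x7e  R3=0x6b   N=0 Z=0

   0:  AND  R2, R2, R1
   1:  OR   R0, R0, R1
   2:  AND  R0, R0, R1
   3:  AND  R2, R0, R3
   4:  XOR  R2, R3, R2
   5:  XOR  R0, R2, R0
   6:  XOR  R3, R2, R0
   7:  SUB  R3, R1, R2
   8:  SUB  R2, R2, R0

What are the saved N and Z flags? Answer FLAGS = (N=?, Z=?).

FLAGS = (N=1, Z=0)

after  0: R0=0x41 R1=0x9d R2=0x1c R3=0x6b  N=0 Z=0
after  1: R0=0xdd R1=0x9d R2=0x1c R3=0x6b  N=1 Z=0
after  2: R0=0x9d R1=0x9d R2=0x1c R3=0x6b  N=1 Z=0
-- IRQ taken; context saved, return-PC = 3 --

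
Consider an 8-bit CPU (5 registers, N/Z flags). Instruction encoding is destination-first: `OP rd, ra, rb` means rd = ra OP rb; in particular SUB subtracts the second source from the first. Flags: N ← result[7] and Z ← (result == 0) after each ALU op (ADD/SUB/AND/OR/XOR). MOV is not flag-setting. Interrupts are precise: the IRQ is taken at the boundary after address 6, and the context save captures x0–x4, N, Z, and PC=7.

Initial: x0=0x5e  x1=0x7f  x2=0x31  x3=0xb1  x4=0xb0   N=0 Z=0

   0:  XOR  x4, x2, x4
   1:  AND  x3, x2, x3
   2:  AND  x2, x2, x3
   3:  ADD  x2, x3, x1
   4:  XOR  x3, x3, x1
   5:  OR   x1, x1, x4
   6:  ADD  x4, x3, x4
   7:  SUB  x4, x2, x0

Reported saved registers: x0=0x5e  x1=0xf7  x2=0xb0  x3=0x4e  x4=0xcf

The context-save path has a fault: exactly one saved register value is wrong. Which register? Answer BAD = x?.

after  0: x0=0x5e x1=0x7f x2=0x31 x3=0xb1 x4=0x81  N=1 Z=0
after  1: x0=0x5e x1=0x7f x2=0x31 x3=0x31 x4=0x81  N=0 Z=0
after  2: x0=0x5e x1=0x7f x2=0x31 x3=0x31 x4=0x81  N=0 Z=0
after  3: x0=0x5e x1=0x7f x2=0xb0 x3=0x31 x4=0x81  N=1 Z=0
after  4: x0=0x5e x1=0x7f x2=0xb0 x3=0x4e x4=0x81  N=0 Z=0
after  5: x0=0x5e x1=0xff x2=0xb0 x3=0x4e x4=0x81  N=1 Z=0
after  6: x0=0x5e x1=0xff x2=0xb0 x3=0x4e x4=0xcf  N=1 Z=0
-- IRQ taken; context saved, return-PC = 7 --
mismatch: x1: reported 0xf7 vs actual 0xff

BAD = x1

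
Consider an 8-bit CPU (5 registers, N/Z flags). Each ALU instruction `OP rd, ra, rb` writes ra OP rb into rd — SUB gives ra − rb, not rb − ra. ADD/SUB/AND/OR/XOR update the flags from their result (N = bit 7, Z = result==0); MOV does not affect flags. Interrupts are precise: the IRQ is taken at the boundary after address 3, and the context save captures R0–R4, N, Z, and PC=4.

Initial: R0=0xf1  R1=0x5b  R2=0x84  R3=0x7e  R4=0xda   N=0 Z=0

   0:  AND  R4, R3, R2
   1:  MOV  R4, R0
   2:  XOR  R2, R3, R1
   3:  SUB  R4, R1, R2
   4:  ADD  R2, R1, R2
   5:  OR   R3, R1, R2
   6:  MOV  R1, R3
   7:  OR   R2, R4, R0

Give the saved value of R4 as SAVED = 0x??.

SAVED = 0x36

after  0: R0=0xf1 R1=0x5b R2=0x84 R3=0x7e R4=0x04  N=0 Z=0
after  1: R0=0xf1 R1=0x5b R2=0x84 R3=0x7e R4=0xf1  N=0 Z=0
after  2: R0=0xf1 R1=0x5b R2=0x25 R3=0x7e R4=0xf1  N=0 Z=0
after  3: R0=0xf1 R1=0x5b R2=0x25 R3=0x7e R4=0x36  N=0 Z=0
-- IRQ taken; context saved, return-PC = 4 --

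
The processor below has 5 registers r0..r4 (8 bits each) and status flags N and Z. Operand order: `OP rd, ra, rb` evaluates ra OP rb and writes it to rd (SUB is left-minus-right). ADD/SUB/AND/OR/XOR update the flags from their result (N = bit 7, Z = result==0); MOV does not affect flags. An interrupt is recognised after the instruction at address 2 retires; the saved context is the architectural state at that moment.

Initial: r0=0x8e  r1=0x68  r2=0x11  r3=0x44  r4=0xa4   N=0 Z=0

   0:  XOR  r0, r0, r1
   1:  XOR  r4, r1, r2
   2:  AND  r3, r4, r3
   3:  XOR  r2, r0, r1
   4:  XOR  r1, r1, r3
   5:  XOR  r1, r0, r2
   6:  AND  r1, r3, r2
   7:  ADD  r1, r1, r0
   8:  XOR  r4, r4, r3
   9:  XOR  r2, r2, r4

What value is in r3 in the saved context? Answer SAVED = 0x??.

SAVED = 0x40

after  0: r0=0xe6 r1=0x68 r2=0x11 r3=0x44 r4=0xa4  N=1 Z=0
after  1: r0=0xe6 r1=0x68 r2=0x11 r3=0x44 r4=0x79  N=0 Z=0
after  2: r0=0xe6 r1=0x68 r2=0x11 r3=0x40 r4=0x79  N=0 Z=0
-- IRQ taken; context saved, return-PC = 3 --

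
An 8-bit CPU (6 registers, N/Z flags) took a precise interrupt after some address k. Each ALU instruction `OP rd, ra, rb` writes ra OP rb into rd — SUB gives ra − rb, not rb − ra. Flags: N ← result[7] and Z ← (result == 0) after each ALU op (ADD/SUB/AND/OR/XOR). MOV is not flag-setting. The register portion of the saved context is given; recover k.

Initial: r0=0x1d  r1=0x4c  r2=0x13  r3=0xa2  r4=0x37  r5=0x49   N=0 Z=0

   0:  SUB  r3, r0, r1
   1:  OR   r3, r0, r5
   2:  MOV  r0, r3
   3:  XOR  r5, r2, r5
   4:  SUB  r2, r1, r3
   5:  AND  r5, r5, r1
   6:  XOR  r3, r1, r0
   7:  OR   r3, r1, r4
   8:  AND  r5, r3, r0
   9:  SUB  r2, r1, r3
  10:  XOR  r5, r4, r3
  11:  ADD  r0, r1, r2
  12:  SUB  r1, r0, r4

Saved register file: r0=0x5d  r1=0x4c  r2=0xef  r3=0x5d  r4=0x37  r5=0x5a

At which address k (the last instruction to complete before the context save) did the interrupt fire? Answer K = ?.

K = 4

after  0: r0=0x1d r1=0x4c r2=0x13 r3=0xd1 r4=0x37 r5=0x49  N=1 Z=0
after  1: r0=0x1d r1=0x4c r2=0x13 r3=0x5d r4=0x37 r5=0x49  N=0 Z=0
after  2: r0=0x5d r1=0x4c r2=0x13 r3=0x5d r4=0x37 r5=0x49  N=0 Z=0
after  3: r0=0x5d r1=0x4c r2=0x13 r3=0x5d r4=0x37 r5=0x5a  N=0 Z=0
after  4: r0=0x5d r1=0x4c r2=0xef r3=0x5d r4=0x37 r5=0x5a  N=1 Z=0
-- IRQ taken; context saved, return-PC = 5 --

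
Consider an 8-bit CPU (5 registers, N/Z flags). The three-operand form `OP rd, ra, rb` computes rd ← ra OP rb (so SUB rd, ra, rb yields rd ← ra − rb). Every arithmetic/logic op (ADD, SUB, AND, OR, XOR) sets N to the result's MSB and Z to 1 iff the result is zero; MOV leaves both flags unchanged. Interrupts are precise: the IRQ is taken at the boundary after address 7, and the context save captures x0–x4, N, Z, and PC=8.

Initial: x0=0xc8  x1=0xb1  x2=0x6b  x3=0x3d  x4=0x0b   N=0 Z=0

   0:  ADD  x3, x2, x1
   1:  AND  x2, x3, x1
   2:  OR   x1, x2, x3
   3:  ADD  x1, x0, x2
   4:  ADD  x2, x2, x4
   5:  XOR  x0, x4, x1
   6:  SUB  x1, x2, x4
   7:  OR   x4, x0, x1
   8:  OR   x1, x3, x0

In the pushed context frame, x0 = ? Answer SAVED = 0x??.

after  0: x0=0xc8 x1=0xb1 x2=0x6b x3=0x1c x4=0x0b  N=0 Z=0
after  1: x0=0xc8 x1=0xb1 x2=0x10 x3=0x1c x4=0x0b  N=0 Z=0
after  2: x0=0xc8 x1=0x1c x2=0x10 x3=0x1c x4=0x0b  N=0 Z=0
after  3: x0=0xc8 x1=0xd8 x2=0x10 x3=0x1c x4=0x0b  N=1 Z=0
after  4: x0=0xc8 x1=0xd8 x2=0x1b x3=0x1c x4=0x0b  N=0 Z=0
after  5: x0=0xd3 x1=0xd8 x2=0x1b x3=0x1c x4=0x0b  N=1 Z=0
after  6: x0=0xd3 x1=0x10 x2=0x1b x3=0x1c x4=0x0b  N=0 Z=0
after  7: x0=0xd3 x1=0x10 x2=0x1b x3=0x1c x4=0xd3  N=1 Z=0
-- IRQ taken; context saved, return-PC = 8 --

SAVED = 0xd3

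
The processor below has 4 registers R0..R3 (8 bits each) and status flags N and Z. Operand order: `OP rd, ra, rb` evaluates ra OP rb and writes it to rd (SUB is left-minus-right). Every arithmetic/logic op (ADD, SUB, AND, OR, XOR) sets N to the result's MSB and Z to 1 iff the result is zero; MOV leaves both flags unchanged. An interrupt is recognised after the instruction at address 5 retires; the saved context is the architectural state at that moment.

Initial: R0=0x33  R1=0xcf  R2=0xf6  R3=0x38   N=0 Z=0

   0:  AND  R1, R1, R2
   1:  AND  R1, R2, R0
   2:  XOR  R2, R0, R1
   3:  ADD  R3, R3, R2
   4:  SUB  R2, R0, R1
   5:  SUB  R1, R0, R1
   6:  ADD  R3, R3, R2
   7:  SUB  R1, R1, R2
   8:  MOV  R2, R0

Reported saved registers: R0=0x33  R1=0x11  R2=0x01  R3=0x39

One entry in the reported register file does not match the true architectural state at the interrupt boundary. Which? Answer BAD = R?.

BAD = R1

after  0: R0=0x33 R1=0xc6 R2=0xf6 R3=0x38  N=1 Z=0
after  1: R0=0x33 R1=0x32 R2=0xf6 R3=0x38  N=0 Z=0
after  2: R0=0x33 R1=0x32 R2=0x01 R3=0x38  N=0 Z=0
after  3: R0=0x33 R1=0x32 R2=0x01 R3=0x39  N=0 Z=0
after  4: R0=0x33 R1=0x32 R2=0x01 R3=0x39  N=0 Z=0
after  5: R0=0x33 R1=0x01 R2=0x01 R3=0x39  N=0 Z=0
-- IRQ taken; context saved, return-PC = 6 --
mismatch: R1: reported 0x11 vs actual 0x01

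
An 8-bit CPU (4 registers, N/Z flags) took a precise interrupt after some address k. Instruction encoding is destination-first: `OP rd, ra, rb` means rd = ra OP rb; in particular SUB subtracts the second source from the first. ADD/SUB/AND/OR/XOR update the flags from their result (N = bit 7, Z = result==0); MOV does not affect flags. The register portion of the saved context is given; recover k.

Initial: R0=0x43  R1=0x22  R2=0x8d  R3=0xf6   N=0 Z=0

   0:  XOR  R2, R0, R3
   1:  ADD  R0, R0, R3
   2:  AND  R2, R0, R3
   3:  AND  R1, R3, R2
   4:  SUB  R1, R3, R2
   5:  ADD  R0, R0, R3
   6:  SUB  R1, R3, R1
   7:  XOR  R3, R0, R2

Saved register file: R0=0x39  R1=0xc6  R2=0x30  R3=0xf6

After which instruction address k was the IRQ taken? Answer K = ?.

after  0: R0=0x43 R1=0x22 R2=0xb5 R3=0xf6  N=1 Z=0
after  1: R0=0x39 R1=0x22 R2=0xb5 R3=0xf6  N=0 Z=0
after  2: R0=0x39 R1=0x22 R2=0x30 R3=0xf6  N=0 Z=0
after  3: R0=0x39 R1=0x30 R2=0x30 R3=0xf6  N=0 Z=0
after  4: R0=0x39 R1=0xc6 R2=0x30 R3=0xf6  N=1 Z=0
-- IRQ taken; context saved, return-PC = 5 --

K = 4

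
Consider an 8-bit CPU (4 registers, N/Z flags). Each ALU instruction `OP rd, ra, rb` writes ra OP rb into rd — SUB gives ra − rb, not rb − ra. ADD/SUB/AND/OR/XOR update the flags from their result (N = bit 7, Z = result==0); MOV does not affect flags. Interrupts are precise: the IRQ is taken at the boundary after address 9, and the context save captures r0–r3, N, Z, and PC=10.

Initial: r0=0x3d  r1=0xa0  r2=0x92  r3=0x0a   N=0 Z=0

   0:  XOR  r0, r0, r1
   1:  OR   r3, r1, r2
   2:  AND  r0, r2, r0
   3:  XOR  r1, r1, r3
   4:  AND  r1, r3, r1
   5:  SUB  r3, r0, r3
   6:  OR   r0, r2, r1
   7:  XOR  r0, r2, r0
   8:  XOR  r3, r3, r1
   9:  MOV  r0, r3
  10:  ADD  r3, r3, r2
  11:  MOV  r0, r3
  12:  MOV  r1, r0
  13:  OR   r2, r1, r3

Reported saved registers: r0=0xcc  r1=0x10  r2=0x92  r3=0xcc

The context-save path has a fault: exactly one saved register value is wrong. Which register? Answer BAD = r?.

BAD = r1

after  0: r0=0x9d r1=0xa0 r2=0x92 r3=0x0a  N=1 Z=0
after  1: r0=0x9d r1=0xa0 r2=0x92 r3=0xb2  N=1 Z=0
after  2: r0=0x90 r1=0xa0 r2=0x92 r3=0xb2  N=1 Z=0
after  3: r0=0x90 r1=0x12 r2=0x92 r3=0xb2  N=0 Z=0
after  4: r0=0x90 r1=0x12 r2=0x92 r3=0xb2  N=0 Z=0
after  5: r0=0x90 r1=0x12 r2=0x92 r3=0xde  N=1 Z=0
after  6: r0=0x92 r1=0x12 r2=0x92 r3=0xde  N=1 Z=0
after  7: r0=0x00 r1=0x12 r2=0x92 r3=0xde  N=0 Z=1
after  8: r0=0x00 r1=0x12 r2=0x92 r3=0xcc  N=1 Z=0
after  9: r0=0xcc r1=0x12 r2=0x92 r3=0xcc  N=1 Z=0
-- IRQ taken; context saved, return-PC = 10 --
mismatch: r1: reported 0x10 vs actual 0x12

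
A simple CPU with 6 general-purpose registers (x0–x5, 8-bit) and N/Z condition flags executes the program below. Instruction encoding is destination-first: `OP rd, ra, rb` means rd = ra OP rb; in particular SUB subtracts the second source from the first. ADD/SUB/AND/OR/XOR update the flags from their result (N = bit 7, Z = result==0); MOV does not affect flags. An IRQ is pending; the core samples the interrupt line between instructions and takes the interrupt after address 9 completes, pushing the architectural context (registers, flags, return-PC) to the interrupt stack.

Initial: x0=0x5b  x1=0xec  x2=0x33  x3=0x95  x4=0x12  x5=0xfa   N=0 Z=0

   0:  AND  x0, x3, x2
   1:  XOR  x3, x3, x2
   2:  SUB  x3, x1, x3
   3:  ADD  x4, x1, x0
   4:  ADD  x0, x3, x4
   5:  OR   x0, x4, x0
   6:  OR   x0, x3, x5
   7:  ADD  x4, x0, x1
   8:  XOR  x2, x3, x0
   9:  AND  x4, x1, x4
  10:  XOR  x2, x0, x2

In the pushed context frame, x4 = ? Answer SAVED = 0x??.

after  0: x0=0x11 x1=0xec x2=0x33 x3=0x95 x4=0x12 x5=0xfa  N=0 Z=0
after  1: x0=0x11 x1=0xec x2=0x33 x3=0xa6 x4=0x12 x5=0xfa  N=1 Z=0
after  2: x0=0x11 x1=0xec x2=0x33 x3=0x46 x4=0x12 x5=0xfa  N=0 Z=0
after  3: x0=0x11 x1=0xec x2=0x33 x3=0x46 x4=0xfd x5=0xfa  N=1 Z=0
after  4: x0=0x43 x1=0xec x2=0x33 x3=0x46 x4=0xfd x5=0xfa  N=0 Z=0
after  5: x0=0xff x1=0xec x2=0x33 x3=0x46 x4=0xfd x5=0xfa  N=1 Z=0
after  6: x0=0xfe x1=0xec x2=0x33 x3=0x46 x4=0xfd x5=0xfa  N=1 Z=0
after  7: x0=0xfe x1=0xec x2=0x33 x3=0x46 x4=0xea x5=0xfa  N=1 Z=0
after  8: x0=0xfe x1=0xec x2=0xb8 x3=0x46 x4=0xea x5=0xfa  N=1 Z=0
after  9: x0=0xfe x1=0xec x2=0xb8 x3=0x46 x4=0xe8 x5=0xfa  N=1 Z=0
-- IRQ taken; context saved, return-PC = 10 --

SAVED = 0xe8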